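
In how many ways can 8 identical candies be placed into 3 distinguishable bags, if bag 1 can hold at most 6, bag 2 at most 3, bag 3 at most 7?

By stars and bars, unrestricted non-negative solutions to x_1+…+x_3 = 8 number C(8+2,2) = 45.
Subtract solutions that violate a single cap (substitute x_i' = x_i − (cap_i+1)): x_1 ≥ 7 gives C(3,2) = 3; x_2 ≥ 4 gives C(6,2) = 15; x_3 ≥ 8 gives C(2,2) = 1. Together 19.
No two caps can be exceeded simultaneously, so the pair terms are all 0.
By inclusion–exclusion the count is 45 − 19 + 0 = 26.

26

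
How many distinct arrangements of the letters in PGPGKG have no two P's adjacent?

40

Total arrangements of PGPGKG: 6!/(3!·2!) = 60.
If the two P's are adjacent, glue them into one block, leaving 5 items to arrange: (5)!/(3!) = 20 ways.
Subtracting, 60 − 20 = 40 arrangements keep the P's apart.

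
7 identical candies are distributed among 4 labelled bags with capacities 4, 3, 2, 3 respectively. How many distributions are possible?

By stars and bars, unrestricted non-negative solutions to x_1+…+x_4 = 7 number C(7+3,3) = 120.
Subtract solutions that violate a single cap (substitute x_i' = x_i − (cap_i+1)): x_1 ≥ 5 gives C(5,3) = 10; x_2 ≥ 4 gives C(6,3) = 20; x_3 ≥ 3 gives C(7,3) = 35; x_4 ≥ 4 gives C(6,3) = 20. Together 85.
Add back pairs where two caps are both exceeded: 0 + 0 + 0 + 1 + 0 + 1 = 2.
By inclusion–exclusion the count is 120 − 85 + 2 = 37.

37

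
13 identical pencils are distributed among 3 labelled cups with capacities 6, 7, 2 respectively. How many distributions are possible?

Ignoring the caps, the number of non-negative solutions to x_1+…+x_3 = 13 is C(15,2) = 105.
Subtract solutions that violate a single cap (substitute x_i' = x_i − (cap_i+1)): x_1 ≥ 7 gives C(8,2) = 28; x_2 ≥ 8 gives C(7,2) = 21; x_3 ≥ 3 gives C(12,2) = 66. Together 115.
Add back pairs where two caps are both exceeded: 0 + 10 + 6 = 16.
By inclusion–exclusion the count is 105 − 115 + 16 = 6.

6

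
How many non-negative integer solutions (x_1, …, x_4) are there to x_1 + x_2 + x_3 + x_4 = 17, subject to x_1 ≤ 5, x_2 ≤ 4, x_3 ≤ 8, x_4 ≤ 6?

Without the upper bounds there are C(20,3) = 1140 ways to split 17 among 4 variables.
Subtract solutions that violate a single cap (substitute x_i' = x_i − (cap_i+1)): x_1 ≥ 6 gives C(14,3) = 364; x_2 ≥ 5 gives C(15,3) = 455; x_3 ≥ 9 gives C(11,3) = 165; x_4 ≥ 7 gives C(13,3) = 286. Together 1270.
Add back pairs where two caps are both exceeded: 84 + 10 + 35 + 20 + 56 + 4 = 209.
By inclusion–exclusion the count is 1140 − 1270 + 209 = 79.

79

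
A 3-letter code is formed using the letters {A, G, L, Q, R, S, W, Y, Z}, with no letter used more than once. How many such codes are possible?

This is a permutation of 3 out of 9: P(9,3) = 9!/6!.
That product is 9 × 8 × 7 = 504.

504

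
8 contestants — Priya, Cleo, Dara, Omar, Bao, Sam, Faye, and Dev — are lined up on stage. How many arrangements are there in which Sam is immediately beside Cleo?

10080

Glue Sam and Cleo into one block (2 internal orders), leaving 7 units to arrange in a row.
So the count is 2·(7)! = 10080.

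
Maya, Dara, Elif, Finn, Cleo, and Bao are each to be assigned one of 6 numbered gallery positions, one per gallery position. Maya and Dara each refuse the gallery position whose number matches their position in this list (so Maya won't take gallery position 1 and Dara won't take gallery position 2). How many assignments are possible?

Let Aᵢ (for i ∈ {1, 2}) be the placements that put person i in their forbidden gallery position. Any j of these fix j positions, leaving (6−j)! ways to fill the rest, and there are C(2,j) ways to pick which j.
By inclusion–exclusion, the number of valid placements is Σ_{j=0}^{2} (−1)^j C(2,j)·(6−j)!.
Computing: 720 − 240 + 24 = 504.

504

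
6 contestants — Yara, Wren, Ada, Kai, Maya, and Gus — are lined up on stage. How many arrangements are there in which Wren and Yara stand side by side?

240

Treat {Wren, Yara} as a single unit. There are 5 units to order, and the pair itself can be ordered 2 ways.
So the count is 2·(5)! = 240.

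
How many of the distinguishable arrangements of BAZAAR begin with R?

20

Fix R in the first position and arrange the remaining 5 letters.
Those 5 letters have A appearing 3 times, giving (5)!/(3!) = 20.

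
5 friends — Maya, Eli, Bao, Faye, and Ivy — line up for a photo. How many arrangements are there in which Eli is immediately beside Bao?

48

Place the 3 others and the Eli-Bao pair as 4 objects in a line; the pair has 2 internal arrangements.
So the count is 2·(4)! = 48.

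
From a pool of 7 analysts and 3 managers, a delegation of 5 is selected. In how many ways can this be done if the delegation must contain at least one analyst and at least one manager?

With no constraint there are C(10,5) = 252 possible selections.
Subtract selections that omit an entire group: no analysts → C(3,5) = 0; no managers → C(7,5) = 21.
Both groups omitted at once is impossible, so 252 − 21 = 231.

231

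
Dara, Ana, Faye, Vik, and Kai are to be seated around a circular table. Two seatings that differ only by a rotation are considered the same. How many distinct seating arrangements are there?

24

Fix one person's seat to break rotational symmetry; the remaining 4 people can be arranged in (4)! = 24 ways.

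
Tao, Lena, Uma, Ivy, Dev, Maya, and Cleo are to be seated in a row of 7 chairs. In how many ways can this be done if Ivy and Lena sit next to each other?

1440

Place the 5 others and the Ivy-Lena pair as 6 objects in a line; the pair has 2 internal arrangements.
That gives 2 × 6! = 2 × 720 = 1440.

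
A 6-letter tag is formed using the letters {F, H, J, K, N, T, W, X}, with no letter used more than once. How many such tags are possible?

This is a permutation of 6 out of 8: P(8,6) = 8!/2!.
8 × 7 × 6 × 5 × 4 × 3 = 20160.

20160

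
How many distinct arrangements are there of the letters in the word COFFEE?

The 6 letters of COFFEE have repeats: E appearing twice and F appearing twice.
So there are 6! / (2!·2!) = 180 distinguishable arrangements.

180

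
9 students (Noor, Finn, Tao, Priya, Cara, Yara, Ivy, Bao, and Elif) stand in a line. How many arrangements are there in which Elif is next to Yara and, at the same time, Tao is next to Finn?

Treat {Elif,Yara} as one block (2 orders) and {Tao,Finn} as another (2 orders).
That leaves 7 units to arrange: 2 × 2 × 7! = 4 × 5040 = 20160.

20160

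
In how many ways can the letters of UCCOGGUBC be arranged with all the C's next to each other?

1260

Treat the 3 copies of C as a single block. The multiset to arrange is then {CCC, B, G, G, O, U, U}, 7 items in all.
That gives (7)!/(2!·2!) = 1260 arrangements.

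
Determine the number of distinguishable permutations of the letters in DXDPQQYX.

DXDPQQYX has 8 letters with D appearing twice, Q appearing twice, and X appearing twice.
Dividing 8! = 40320 by 2!·2!·2! = 8 for the repeated letters gives 5040.

5040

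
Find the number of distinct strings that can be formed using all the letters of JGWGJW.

90

The 6 letters of JGWGJW have repeats: G appearing twice, J appearing twice, and W appearing twice.
The number of distinct arrangements is 6!/(2!·2!·2!) = 720/8 = 90.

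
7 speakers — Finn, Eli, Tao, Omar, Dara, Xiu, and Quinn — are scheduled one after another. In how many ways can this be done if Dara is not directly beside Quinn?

3600

There are 7! = 5040 arrangements in all. If Dara and Quinn are adjacent, merging them into one block gives 2·(6)! = 1440 arrangements.
So 5040 − 1440 = 3600 arrangements keep them apart.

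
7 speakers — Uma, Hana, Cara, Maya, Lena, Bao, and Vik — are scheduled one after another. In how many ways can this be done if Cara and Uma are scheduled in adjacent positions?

1440

Place the 5 others and the Cara-Uma pair as 6 objects in a line; the pair has 2 internal arrangements.
That gives 2 × 6! = 2 × 720 = 1440.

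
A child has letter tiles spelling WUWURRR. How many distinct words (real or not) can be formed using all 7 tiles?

The 7 letters of WUWURRR have repeats: R appearing 3 times, U appearing twice, and W appearing twice.
So there are 7! / (3!·2!·2!) = 210 distinguishable arrangements.

210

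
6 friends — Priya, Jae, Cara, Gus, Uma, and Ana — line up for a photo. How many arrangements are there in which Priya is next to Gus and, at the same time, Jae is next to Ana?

Treat {Priya,Gus} as one block (2 orders) and {Jae,Ana} as another (2 orders).
That leaves 4 units to arrange: 2 × 2 × 4! = 4 × 24 = 96.

96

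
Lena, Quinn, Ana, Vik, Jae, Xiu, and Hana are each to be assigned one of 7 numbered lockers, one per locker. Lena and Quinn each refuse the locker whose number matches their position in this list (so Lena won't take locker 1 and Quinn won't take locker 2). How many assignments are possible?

3720

Let Aᵢ (for i ∈ {1, 2}) be the placements that put person i in their forbidden locker. Any j of these fix j positions, leaving (7−j)! ways to fill the rest, and there are C(2,j) ways to pick which j.
By inclusion–exclusion, the number of valid placements is Σ_{j=0}^{2} (−1)^j C(2,j)·(7−j)!.
Computing: 5040 − 1440 + 120 = 3720.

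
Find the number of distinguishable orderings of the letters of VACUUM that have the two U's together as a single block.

120

Treat the 2 copies of U as a single block. The multiset to arrange is then {UU, A, C, M, V}, 5 items in all.
All 5 items are distinct, so there are (5)! = 120 arrangements.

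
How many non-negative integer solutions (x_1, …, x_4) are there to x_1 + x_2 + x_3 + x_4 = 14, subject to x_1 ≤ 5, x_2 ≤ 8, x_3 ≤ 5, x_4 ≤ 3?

92

By stars and bars, unrestricted non-negative solutions to x_1+…+x_4 = 14 number C(14+3,3) = 680.
Subtract solutions that violate a single cap (substitute x_i' = x_i − (cap_i+1)): x_1 ≥ 6 gives C(11,3) = 165; x_2 ≥ 9 gives C(8,3) = 56; x_3 ≥ 6 gives C(11,3) = 165; x_4 ≥ 4 gives C(13,3) = 286. Together 672.
Add back pairs where two caps are both exceeded: 0 + 10 + 35 + 0 + 4 + 35 = 84.
By inclusion–exclusion the count is 680 − 672 + 84 = 92.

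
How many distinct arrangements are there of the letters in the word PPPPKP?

Letter multiplicities in PPPPKP: K×1, P×5.
The number of distinct arrangements is 6!/(5!) = 720/120 = 6.

6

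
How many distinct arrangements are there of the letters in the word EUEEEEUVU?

The 9 letters of EUEEEEUVU have repeats: E appearing 5 times and U appearing 3 times.
Dividing 9! = 362880 by 5!·3! = 720 for the repeated letters gives 504.

504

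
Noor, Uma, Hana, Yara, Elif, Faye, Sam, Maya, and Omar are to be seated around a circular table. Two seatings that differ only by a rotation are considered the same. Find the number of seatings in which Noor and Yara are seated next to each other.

10080

Glue Noor and Yara into a block (2 internal orders). Seating 8 units around a circle gives (7)! arrangements.
So 2 × (7)! = 2 × 5040 = 10080.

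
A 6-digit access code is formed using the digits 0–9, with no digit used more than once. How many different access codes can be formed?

Choose and order 6 of the 10 symbols: the first digit has 10 options, the next 9, and so on down to 5.
10 × 9 × 8 × 7 × 6 × 5 = 151200.

151200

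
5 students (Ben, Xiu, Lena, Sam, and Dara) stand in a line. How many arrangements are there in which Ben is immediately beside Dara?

Place the 3 others and the Ben-Dara pair as 4 objects in a line; the pair has 2 internal arrangements.
That gives 2 × 4! = 2 × 24 = 48.

48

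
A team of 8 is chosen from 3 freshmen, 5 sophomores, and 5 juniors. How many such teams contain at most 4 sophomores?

1231

Split by how many sophomores are chosen (0 through 4).
Sum: C(5,0)·C(8,8) + C(5,1)·C(8,7) + C(5,2)·C(8,6) + C(5,3)·C(8,5) + C(5,4)·C(8,4) = 1 + 40 + 280 + 560 + 350 = 1231.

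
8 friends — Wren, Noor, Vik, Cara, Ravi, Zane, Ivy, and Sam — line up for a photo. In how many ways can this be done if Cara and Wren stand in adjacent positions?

Glue Cara and Wren into one block (2 internal orders), leaving 7 units to arrange in a row.
That gives 2 × 7! = 2 × 5040 = 10080.

10080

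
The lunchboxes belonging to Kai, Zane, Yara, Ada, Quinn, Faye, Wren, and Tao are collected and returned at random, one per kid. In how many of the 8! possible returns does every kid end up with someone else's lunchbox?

14833

Let Aᵢ be the assignments in which kid i gets their own lunchbox. We want the size of the complement of A₁∪…∪A_8.
By inclusion–exclusion this is Σ_{j=0}^{8} (−1)^j C(8,j)·(8−j)!.
Computing: 40320 − 40320 + 20160 − 6720 + 1680 − 336 + 56 − 8 + 1 = 14833.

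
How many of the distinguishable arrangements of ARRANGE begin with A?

360

With the first slot taken by A, it remains to arrange the other 6 letters (RRANGE).
Those 6 letters have R appearing twice, giving (6)!/(2!) = 360.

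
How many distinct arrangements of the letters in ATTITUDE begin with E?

840

Fix E in the first position and arrange the remaining 7 letters.
Those 7 letters have T appearing 3 times, giving (7)!/(3!) = 840.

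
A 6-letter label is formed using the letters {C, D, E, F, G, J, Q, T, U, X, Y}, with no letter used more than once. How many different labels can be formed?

332640

With no repetition, fill the 6 letters in order: 11 choices, then 10, down to 6.
11 × 10 × 9 × 8 × 7 × 6 = 332640.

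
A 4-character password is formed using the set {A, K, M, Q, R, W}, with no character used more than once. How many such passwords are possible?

This is a permutation of 4 out of 6: P(6,4) = 6!/2!.
6 × 5 × 4 × 3 = 360.

360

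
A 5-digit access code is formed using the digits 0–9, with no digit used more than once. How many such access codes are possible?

30240

This is a permutation of 5 out of 10: P(10,5) = 10!/5!.
10 × 9 × 8 × 7 × 6 = 30240.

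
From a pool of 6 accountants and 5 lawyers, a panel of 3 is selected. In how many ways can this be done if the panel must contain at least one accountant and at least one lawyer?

135

With no constraint there are C(11,3) = 165 possible selections.
Subtract selections that omit an entire group: no accountants → C(5,3) = 10; no lawyers → C(6,3) = 20.
Both groups omitted at once is impossible, so 165 − 30 = 135.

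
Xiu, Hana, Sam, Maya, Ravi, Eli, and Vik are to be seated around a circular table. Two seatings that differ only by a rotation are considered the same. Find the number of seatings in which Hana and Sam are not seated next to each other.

All circular seatings of 7 people number (6)! = 720.
Seatings with Hana beside Sam: treat them as a block with 2 internal orders, giving 2 × (5)! = 240.
Subtracting, 720 − 240 = 480.

480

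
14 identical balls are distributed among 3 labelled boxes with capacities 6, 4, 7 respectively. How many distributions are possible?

10

By stars and bars, unrestricted non-negative solutions to x_1+…+x_3 = 14 number C(14+2,2) = 120.
Subtract solutions that violate a single cap (substitute x_i' = x_i − (cap_i+1)): x_1 ≥ 7 gives C(9,2) = 36; x_2 ≥ 5 gives C(11,2) = 55; x_3 ≥ 8 gives C(8,2) = 28. Together 119.
Add back pairs where two caps are both exceeded: 6 + 0 + 3 = 9.
By inclusion–exclusion the count is 120 − 119 + 9 = 10.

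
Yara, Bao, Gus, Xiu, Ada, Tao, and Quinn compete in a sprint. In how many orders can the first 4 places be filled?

840

This is an ordered selection of 4 from 7: P(7,4).
That gives 7 × 6 × 5 × 4 = 840.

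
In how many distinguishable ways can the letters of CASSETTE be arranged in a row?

Letter multiplicities in CASSETTE: A×1, C×1, E×2, S×2, T×2.
So there are 8! / (2!·2!·2!) = 5040 distinguishable arrangements.

5040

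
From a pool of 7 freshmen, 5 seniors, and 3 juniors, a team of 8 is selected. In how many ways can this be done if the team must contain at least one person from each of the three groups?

Total 8-person selections from all 15: C(15,8) = 6435.
Subtract selections that omit an entire group: no freshmen → C(8,8) = 1; no seniors → C(10,8) = 45; no juniors → C(12,8) = 495.
Add back selections omitting two groups (i.e. drawn from a single group): C(7,8) + C(5,8) + C(3,8) = 0.
By inclusion–exclusion: 6435 − 541 + 0 = 5894.

5894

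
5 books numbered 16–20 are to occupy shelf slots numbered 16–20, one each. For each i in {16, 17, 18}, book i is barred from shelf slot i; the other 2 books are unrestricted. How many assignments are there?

Let Aᵢ (for i ∈ {16, 17, 18}) be the placements that put book i in its forbidden shelf slot. Any j of these fix j positions, leaving (5−j)! ways to fill the rest, and there are C(3,j) ways to pick which j.
By inclusion–exclusion, the number of valid placements is Σ_{j=0}^{3} (−1)^j C(3,j)·(5−j)!.
Computing: 120 − 72 + 18 − 2 = 64.

64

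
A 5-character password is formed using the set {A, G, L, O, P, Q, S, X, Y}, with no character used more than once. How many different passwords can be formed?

15120

This is a permutation of 5 out of 9: P(9,5) = 9!/4!.
9 × 8 × 7 × 6 × 5 = 15120.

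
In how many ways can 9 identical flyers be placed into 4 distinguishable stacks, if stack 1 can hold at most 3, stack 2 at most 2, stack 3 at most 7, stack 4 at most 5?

67

By stars and bars, unrestricted non-negative solutions to x_1+…+x_4 = 9 number C(9+3,3) = 220.
Subtract solutions that violate a single cap (substitute x_i' = x_i − (cap_i+1)): x_1 ≥ 4 gives C(8,3) = 56; x_2 ≥ 3 gives C(9,3) = 84; x_3 ≥ 8 gives C(4,3) = 4; x_4 ≥ 6 gives C(6,3) = 20. Together 164.
Add back pairs where two caps are both exceeded: 10 + 0 + 0 + 0 + 1 + 0 = 11.
By inclusion–exclusion the count is 220 − 164 + 11 = 67.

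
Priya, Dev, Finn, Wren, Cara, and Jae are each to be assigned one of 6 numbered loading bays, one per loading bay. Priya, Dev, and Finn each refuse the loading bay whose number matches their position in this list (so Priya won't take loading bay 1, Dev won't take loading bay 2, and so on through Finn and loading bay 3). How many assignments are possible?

426

Let Aᵢ (for i ∈ {1, 2, 3}) be the placements that put person i in their forbidden loading bay. Any j of these fix j positions, leaving (6−j)! ways to fill the rest, and there are C(3,j) ways to pick which j.
By inclusion–exclusion, the number of valid placements is Σ_{j=0}^{3} (−1)^j C(3,j)·(6−j)!.
Computing: 720 − 360 + 72 − 6 = 426.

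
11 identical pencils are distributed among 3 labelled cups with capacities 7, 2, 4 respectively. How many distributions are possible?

By stars and bars, unrestricted non-negative solutions to x_1+…+x_3 = 11 number C(11+2,2) = 78.
Subtract solutions that violate a single cap (substitute x_i' = x_i − (cap_i+1)): x_1 ≥ 8 gives C(5,2) = 10; x_2 ≥ 3 gives C(10,2) = 45; x_3 ≥ 5 gives C(8,2) = 28. Together 83.
Add back pairs where two caps are both exceeded: 1 + 0 + 10 = 11.
By inclusion–exclusion the count is 78 − 83 + 11 = 6.

6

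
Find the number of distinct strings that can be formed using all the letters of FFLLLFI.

Letter multiplicities in FFLLLFI: F×3, I×1, L×3.
The number of distinct arrangements is 7!/(3!·3!) = 5040/36 = 140.

140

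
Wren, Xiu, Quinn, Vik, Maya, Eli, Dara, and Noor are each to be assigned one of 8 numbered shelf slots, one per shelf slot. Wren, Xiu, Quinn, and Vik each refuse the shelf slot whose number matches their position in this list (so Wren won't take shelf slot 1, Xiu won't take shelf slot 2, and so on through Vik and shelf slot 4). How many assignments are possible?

Let Aᵢ (for 1 ≤ i ≤ 4) be the placements that put person i in their forbidden shelf slot. Any j of these fix j positions, leaving (8−j)! ways to fill the rest, and there are C(4,j) ways to pick which j.
By inclusion–exclusion, the number of valid placements is Σ_{j=0}^{4} (−1)^j C(4,j)·(8−j)!.
Computing: 40320 − 20160 + 4320 − 480 + 24 = 24024.

24024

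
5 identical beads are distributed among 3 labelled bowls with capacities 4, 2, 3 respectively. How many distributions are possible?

11

Without the upper bounds there are C(7,2) = 21 ways to split 5 among 3 bowls.
Subtract solutions that violate a single cap (substitute x_i' = x_i − (cap_i+1)): x_1 ≥ 5 gives C(2,2) = 1; x_2 ≥ 3 gives C(4,2) = 6; x_3 ≥ 4 gives C(3,2) = 3. Together 10.
No two caps can be exceeded simultaneously, so the pair terms are all 0.
By inclusion–exclusion the count is 21 − 10 + 0 = 11.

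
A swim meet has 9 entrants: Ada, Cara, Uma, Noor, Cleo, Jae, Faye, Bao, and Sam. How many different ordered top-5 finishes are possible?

15120

This is an ordered selection of 5 from 9: P(9,5).
That gives 9 × 8 × 7 × 6 × 5 = 15120.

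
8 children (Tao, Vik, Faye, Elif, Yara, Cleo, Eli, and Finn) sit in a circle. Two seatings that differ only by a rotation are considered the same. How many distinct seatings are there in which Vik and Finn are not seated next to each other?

All circular seatings of 8 people number (7)! = 5040.
Those with Vik next to Finn: fuse the pair into one unit and seat 7 units around a circle — 2·(6)! = 1440.
Subtracting, 5040 − 1440 = 3600.

3600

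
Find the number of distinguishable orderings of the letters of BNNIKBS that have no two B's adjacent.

900

Total arrangements of BNNIKBS: 7!/(2!·2!) = 1260.
If the two B's are adjacent, glue them into one block, leaving 6 items to arrange: (6)!/(2!) = 360 ways.
Subtracting, 1260 − 360 = 900 arrangements keep the B's apart.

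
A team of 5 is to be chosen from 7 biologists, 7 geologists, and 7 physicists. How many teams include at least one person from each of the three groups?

With no constraint there are C(21,5) = 20349 possible selections.
Selections missing a whole group: no biologists → C(14,5) = 2002; no geologists → C(14,5) = 2002; no physicists → C(14,5) = 2002.
Add back selections omitting two groups (i.e. drawn from a single group): C(7,5) + C(7,5) + C(7,5) = 63.
By inclusion–exclusion: 20349 − 6006 + 63 = 14406.

14406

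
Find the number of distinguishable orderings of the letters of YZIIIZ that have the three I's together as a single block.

Treat the 3 copies of I as a single block. The multiset to arrange is then {III, Y, Z, Z}, 4 items in all.
That gives (4)!/(2!) = 12 arrangements.

12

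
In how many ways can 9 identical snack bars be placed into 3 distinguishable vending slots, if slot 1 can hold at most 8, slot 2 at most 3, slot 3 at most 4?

19

Without the upper bounds there are C(11,2) = 55 ways to split 9 among 3 vending slots.
Subtract solutions that violate a single cap (substitute x_i' = x_i − (cap_i+1)): x_1 ≥ 9 gives C(2,2) = 1; x_2 ≥ 4 gives C(7,2) = 21; x_3 ≥ 5 gives C(6,2) = 15. Together 37.
Add back pairs where two caps are both exceeded: 0 + 0 + 1 = 1.
By inclusion–exclusion the count is 55 − 37 + 1 = 19.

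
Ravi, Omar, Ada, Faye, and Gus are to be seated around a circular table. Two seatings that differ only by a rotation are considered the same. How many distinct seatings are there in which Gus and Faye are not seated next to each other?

12

Without the restriction there are (4)! = 24 seatings.
Those with Gus next to Faye: fuse the pair into one unit and seat 4 units around a circle — 2·(3)! = 12.
Subtracting, 24 − 12 = 12.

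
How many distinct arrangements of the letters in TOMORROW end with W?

420

Fix W in the last position and arrange the remaining 7 letters.
Those 7 letters have O appearing 3 times and R appearing twice, giving (7)!/(3!·2!) = 420.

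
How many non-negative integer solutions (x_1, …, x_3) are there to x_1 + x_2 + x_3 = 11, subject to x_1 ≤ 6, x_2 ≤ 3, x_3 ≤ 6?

By stars and bars, unrestricted non-negative solutions to x_1+…+x_3 = 11 number C(11+2,2) = 78.
Subtract solutions that violate a single cap (substitute x_i' = x_i − (cap_i+1)): x_1 ≥ 7 gives C(6,2) = 15; x_2 ≥ 4 gives C(9,2) = 36; x_3 ≥ 7 gives C(6,2) = 15. Together 66.
Add back pairs where two caps are both exceeded: 1 + 0 + 1 = 2.
By inclusion–exclusion the count is 78 − 66 + 2 = 14.

14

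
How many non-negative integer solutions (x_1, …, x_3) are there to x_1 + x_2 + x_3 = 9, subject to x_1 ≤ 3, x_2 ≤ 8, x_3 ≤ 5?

By stars and bars, unrestricted non-negative solutions to x_1+…+x_3 = 9 number C(9+2,2) = 55.
Subtract solutions that violate a single cap (substitute x_i' = x_i − (cap_i+1)): x_1 ≥ 4 gives C(7,2) = 21; x_2 ≥ 9 gives C(2,2) = 1; x_3 ≥ 6 gives C(5,2) = 10. Together 32.
No two caps can be exceeded simultaneously, so the pair terms are all 0.
By inclusion–exclusion the count is 55 − 32 + 0 = 23.

23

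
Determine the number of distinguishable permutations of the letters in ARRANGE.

1260

Letter multiplicities in ARRANGE: A×2, E×1, G×1, N×1, R×2.
Dividing 7! = 5040 by 2!·2! = 4 for the repeated letters gives 1260.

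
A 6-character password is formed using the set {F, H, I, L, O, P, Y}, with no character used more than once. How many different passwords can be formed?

This is a permutation of 6 out of 7: P(7,6) = 7!/1!.
7 × 6 × 5 × 4 × 3 × 2 = 5040.

5040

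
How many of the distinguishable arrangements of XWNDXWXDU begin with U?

1680

With the first slot taken by U, it remains to arrange the other 8 letters (XWNDXWXD).
Those 8 letters have D appearing twice, W appearing twice, and X appearing 3 times, giving (8)!/(3!·2!·2!) = 1680.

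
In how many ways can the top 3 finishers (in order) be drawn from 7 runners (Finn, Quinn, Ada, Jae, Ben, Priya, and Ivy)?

This is an ordered selection of 3 from 7: P(7,3).
That gives 7 × 6 × 5 = 210.

210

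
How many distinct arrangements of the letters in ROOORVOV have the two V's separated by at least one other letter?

315

There are 8!/(4!·2!·2!) = 420 arrangements of ROOORVOV in total.
If the two V's are adjacent, glue them into one block, leaving 7 items to arrange: (7)!/(4!·2!) = 105 ways.
Subtracting, 420 − 105 = 315 arrangements keep the V's apart.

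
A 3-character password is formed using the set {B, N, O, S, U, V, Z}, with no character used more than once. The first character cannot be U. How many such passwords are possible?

The first character has 7−1 = 6 choices (anything except U).
The remaining 2 characters are filled from the other 6 symbols without repetition: 6 × 5 = 30.
Total: 6 × 30 = 180.

180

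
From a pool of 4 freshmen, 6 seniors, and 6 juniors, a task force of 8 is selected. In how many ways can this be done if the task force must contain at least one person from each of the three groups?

Total 8-person selections from all 16: C(16,8) = 12870.
Subtract selections that omit an entire group: no freshmen → C(12,8) = 495; no seniors → C(10,8) = 45; no juniors → C(10,8) = 45.
Add back selections omitting two groups (i.e. drawn from a single group): C(4,8) + C(6,8) + C(6,8) = 0.
By inclusion–exclusion: 12870 − 585 + 0 = 12285.

12285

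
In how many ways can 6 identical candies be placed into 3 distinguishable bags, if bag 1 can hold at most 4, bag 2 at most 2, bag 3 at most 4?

Without the upper bounds there are C(8,2) = 28 ways to split 6 among 3 bags.
Subtract solutions that violate a single cap (substitute x_i' = x_i − (cap_i+1)): x_1 ≥ 5 gives C(3,2) = 3; x_2 ≥ 3 gives C(5,2) = 10; x_3 ≥ 5 gives C(3,2) = 3. Together 16.
No two caps can be exceeded simultaneously, so the pair terms are all 0.
By inclusion–exclusion the count is 28 − 16 + 0 = 12.

12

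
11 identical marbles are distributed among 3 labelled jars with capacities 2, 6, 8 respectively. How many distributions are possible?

15

By stars and bars, unrestricted non-negative solutions to x_1+…+x_3 = 11 number C(11+2,2) = 78.
Subtract solutions that violate a single cap (substitute x_i' = x_i − (cap_i+1)): x_1 ≥ 3 gives C(10,2) = 45; x_2 ≥ 7 gives C(6,2) = 15; x_3 ≥ 9 gives C(4,2) = 6. Together 66.
Add back pairs where two caps are both exceeded: 3 + 0 + 0 = 3.
By inclusion–exclusion the count is 78 − 66 + 3 = 15.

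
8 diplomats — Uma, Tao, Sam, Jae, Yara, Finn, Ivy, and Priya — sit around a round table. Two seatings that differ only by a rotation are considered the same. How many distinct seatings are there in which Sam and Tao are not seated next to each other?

Without the restriction there are (7)! = 5040 seatings.
Seatings with Sam beside Tao: treat them as a block with 2 internal orders, giving 2 × (6)! = 1440.
Subtracting, 5040 − 1440 = 3600.

3600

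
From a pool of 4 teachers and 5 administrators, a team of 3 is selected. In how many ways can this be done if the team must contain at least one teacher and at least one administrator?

70

With no constraint there are C(9,3) = 84 possible selections.
Subtract selections that omit an entire group: no teachers → C(5,3) = 10; no administrators → C(4,3) = 4.
Both groups omitted at once is impossible, so 84 − 14 = 70.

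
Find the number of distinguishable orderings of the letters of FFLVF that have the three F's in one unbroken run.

Treat the 3 copies of F as a single block. The multiset to arrange is then {FFF, L, V}, 3 items in all.
All 3 items are distinct, so there are (3)! = 6 arrangements.

6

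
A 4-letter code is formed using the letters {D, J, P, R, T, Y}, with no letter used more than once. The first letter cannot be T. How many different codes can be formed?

300

The first letter has 6−1 = 5 choices (anything except T).
The remaining 3 letters are filled from the other 5 symbols without repetition: 5 × 4 × 3 = 60.
Total: 5 × 60 = 300.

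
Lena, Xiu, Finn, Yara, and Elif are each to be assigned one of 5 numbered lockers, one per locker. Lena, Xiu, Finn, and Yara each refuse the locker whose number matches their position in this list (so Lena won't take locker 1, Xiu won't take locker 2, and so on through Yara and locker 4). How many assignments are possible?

53

Let Aᵢ (for 1 ≤ i ≤ 4) be the placements that put person i in their forbidden locker. Any j of these fix j positions, leaving (5−j)! ways to fill the rest, and there are C(4,j) ways to pick which j.
By inclusion–exclusion, the number of valid placements is Σ_{j=0}^{4} (−1)^j C(4,j)·(5−j)!.
Computing: 120 − 96 + 36 − 8 + 1 = 53.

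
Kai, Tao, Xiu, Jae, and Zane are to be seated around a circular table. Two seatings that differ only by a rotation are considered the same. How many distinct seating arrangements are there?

24

Around a circle, 5 distinct people have 5!/5 = (4)! = 24 rotationally distinct seatings.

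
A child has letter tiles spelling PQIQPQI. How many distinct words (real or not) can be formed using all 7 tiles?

The 7 letters of PQIQPQI have repeats: I appearing twice, P appearing twice, and Q appearing 3 times.
The number of distinct arrangements is 7!/(3!·2!·2!) = 5040/24 = 210.

210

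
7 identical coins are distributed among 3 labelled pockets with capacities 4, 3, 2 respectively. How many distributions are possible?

6

Ignoring the caps, the number of non-negative solutions to x_1+…+x_3 = 7 is C(9,2) = 36.
Subtract solutions that violate a single cap (substitute x_i' = x_i − (cap_i+1)): x_1 ≥ 5 gives C(4,2) = 6; x_2 ≥ 4 gives C(5,2) = 10; x_3 ≥ 3 gives C(6,2) = 15. Together 31.
Add back pairs where two caps are both exceeded: 0 + 0 + 1 = 1.
By inclusion–exclusion the count is 36 − 31 + 1 = 6.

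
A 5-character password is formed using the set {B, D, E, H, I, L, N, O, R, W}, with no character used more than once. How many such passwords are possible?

Choose and order 5 of the 10 symbols: the first character has 10 options, the next 9, and so on down to 6.
10 × 9 × 8 × 7 × 6 = 30240.

30240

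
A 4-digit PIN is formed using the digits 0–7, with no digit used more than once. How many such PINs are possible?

1680

This is a permutation of 4 out of 8: P(8,4) = 8!/4!.
8 × 7 × 6 × 5 = 1680.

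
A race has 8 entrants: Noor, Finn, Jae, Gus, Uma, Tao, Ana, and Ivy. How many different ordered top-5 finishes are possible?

6720

There are 8 choices for 1st place, 7 for 2nd, and so on down to 4 for position 5.
That gives 8 × 7 × 6 × 5 × 4 = 6720.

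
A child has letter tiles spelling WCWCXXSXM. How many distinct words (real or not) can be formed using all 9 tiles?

15120

WCWCXXSXM has 9 letters with C appearing twice, W appearing twice, and X appearing 3 times.
The number of distinct arrangements is 9!/(3!·2!·2!) = 362880/24 = 15120.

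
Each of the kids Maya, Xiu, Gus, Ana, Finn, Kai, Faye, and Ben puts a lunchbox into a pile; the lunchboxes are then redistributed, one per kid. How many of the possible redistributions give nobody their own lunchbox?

14833

Let Aᵢ be the assignments in which kid i gets their own lunchbox. We want the size of the complement of A₁∪…∪A_8.
By inclusion–exclusion this is Σ_{j=0}^{8} (−1)^j C(8,j)·(8−j)!.
Computing: 40320 − 40320 + 20160 − 6720 + 1680 − 336 + 56 − 8 + 1 = 14833.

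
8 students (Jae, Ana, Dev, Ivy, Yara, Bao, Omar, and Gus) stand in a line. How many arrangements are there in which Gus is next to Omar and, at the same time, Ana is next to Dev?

Treat {Gus,Omar} as one block (2 orders) and {Ana,Dev} as another (2 orders).
That leaves 6 units to arrange: 2 × 2 × 6! = 4 × 720 = 2880.

2880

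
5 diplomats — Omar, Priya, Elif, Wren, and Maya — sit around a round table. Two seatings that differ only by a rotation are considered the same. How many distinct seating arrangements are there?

24

Around a circle, 5 distinct people have 5!/5 = (4)! = 24 rotationally distinct seatings.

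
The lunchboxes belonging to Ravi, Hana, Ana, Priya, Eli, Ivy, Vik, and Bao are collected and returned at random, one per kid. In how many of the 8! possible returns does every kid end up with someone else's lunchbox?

This is the derangement count D_8: permutations of 8 items with no fixed point.
By inclusion–exclusion this is Σ_{j=0}^{8} (−1)^j C(8,j)·(8−j)!.
Computing: 40320 − 40320 + 20160 − 6720 + 1680 − 336 + 56 − 8 + 1 = 14833.

14833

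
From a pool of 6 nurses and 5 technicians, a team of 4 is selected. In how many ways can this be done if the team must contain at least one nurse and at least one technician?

310

Total 4-person selections from all 11: C(11,4) = 330.
Selections missing a whole group: no nurses → C(5,4) = 5; no technicians → C(6,4) = 15.
Both groups omitted at once is impossible, so 330 − 20 = 310.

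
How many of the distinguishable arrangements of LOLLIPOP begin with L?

Fix L in the first position and arrange the remaining 7 letters.
Those 7 letters have L appearing twice, O appearing twice, and P appearing twice, giving (7)!/(2!·2!·2!) = 630.

630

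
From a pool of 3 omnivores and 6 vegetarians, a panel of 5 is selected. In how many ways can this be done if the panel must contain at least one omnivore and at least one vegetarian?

With no constraint there are C(9,5) = 126 possible selections.
Selections missing a whole group: no omnivores → C(6,5) = 6; no vegetarians → C(3,5) = 0.
Both groups omitted at once is impossible, so 126 − 6 = 120.

120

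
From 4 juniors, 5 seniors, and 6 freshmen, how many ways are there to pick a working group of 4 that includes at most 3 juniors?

Split by how many juniors are chosen (0 through 3).
Sum: C(4,0)·C(11,4) + C(4,1)·C(11,3) + C(4,2)·C(11,2) + C(4,3)·C(11,1) = 330 + 660 + 330 + 44 = 1364.

1364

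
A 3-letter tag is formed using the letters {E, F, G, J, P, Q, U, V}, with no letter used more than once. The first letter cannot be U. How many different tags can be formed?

The first letter has 8−1 = 7 choices (anything except U).
The remaining 2 letters are filled from the other 7 symbols without repetition: 7 × 6 = 42.
Total: 7 × 42 = 294.

294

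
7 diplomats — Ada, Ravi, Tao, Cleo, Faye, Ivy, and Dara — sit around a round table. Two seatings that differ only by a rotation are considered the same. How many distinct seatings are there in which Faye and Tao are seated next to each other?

240

Treat {Faye, Tao} as one unit (2 internal orders) and seat the resulting 6 units around the table: (5)! circular arrangements.
So 2 × (5)! = 2 × 120 = 240.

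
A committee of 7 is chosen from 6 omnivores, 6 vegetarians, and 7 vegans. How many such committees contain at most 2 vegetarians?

Split by how many vegetarians are chosen (0 through 2).
Sum: C(6,0)·C(13,7) + C(6,1)·C(13,6) + C(6,2)·C(13,5) = 1716 + 10296 + 19305 = 31317.

31317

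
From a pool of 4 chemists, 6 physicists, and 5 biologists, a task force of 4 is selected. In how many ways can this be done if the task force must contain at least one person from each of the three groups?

720

With no constraint there are C(15,4) = 1365 possible selections.
Subtract selections that omit an entire group: no chemists → C(11,4) = 330; no physicists → C(9,4) = 126; no biologists → C(10,4) = 210.
Add back selections omitting two groups (i.e. drawn from a single group): C(4,4) + C(6,4) + C(5,4) = 21.
By inclusion–exclusion: 1365 − 666 + 21 = 720.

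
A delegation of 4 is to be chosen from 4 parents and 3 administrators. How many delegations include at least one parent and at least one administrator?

34

With no constraint there are C(7,4) = 35 possible selections.
Selections missing a whole group: no parents → C(3,4) = 0; no administrators → C(4,4) = 1.
Both groups omitted at once is impossible, so 35 − 1 = 34.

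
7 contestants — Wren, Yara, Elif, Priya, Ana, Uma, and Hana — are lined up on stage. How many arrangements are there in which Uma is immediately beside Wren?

Treat {Uma, Wren} as a single unit. There are 6 units to order, and the pair itself can be ordered 2 ways.
So the count is 2·(6)! = 1440.

1440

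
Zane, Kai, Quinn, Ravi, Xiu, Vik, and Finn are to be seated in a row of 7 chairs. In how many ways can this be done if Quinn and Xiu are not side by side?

3600

Of the 7! = 5040 arrangements, those with Quinn and Xiu adjacent number 2 × 6! = 1440 (treat the pair as a block with 2 internal orders).
So 5040 − 1440 = 3600 arrangements keep them apart.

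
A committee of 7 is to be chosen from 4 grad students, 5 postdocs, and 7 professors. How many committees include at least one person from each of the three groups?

10283

Unrestricted: C(16,7) = 11440 ways to pick any 7 of the 16.
Subtract selections that omit an entire group: no grad students → C(12,7) = 792; no postdocs → C(11,7) = 330; no professors → C(9,7) = 36.
Add back selections omitting two groups (i.e. drawn from a single group): C(4,7) + C(5,7) + C(7,7) = 1.
By inclusion–exclusion: 11440 − 1158 + 1 = 10283.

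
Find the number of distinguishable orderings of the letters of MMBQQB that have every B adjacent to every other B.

30

Treat the 2 copies of B as a single block. The multiset to arrange is then {BB, M, M, Q, Q}, 5 items in all.
That gives (5)!/(2!·2!) = 30 arrangements.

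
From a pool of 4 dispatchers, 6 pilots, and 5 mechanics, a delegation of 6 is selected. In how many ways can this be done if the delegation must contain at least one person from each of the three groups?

4250

Unrestricted: C(15,6) = 5005 ways to pick any 6 of the 15.
Selections missing a whole group: no dispatchers → C(11,6) = 462; no pilots → C(9,6) = 84; no mechanics → C(10,6) = 210.
Add back selections omitting two groups (i.e. drawn from a single group): C(4,6) + C(6,6) + C(5,6) = 1.
By inclusion–exclusion: 5005 − 756 + 1 = 4250.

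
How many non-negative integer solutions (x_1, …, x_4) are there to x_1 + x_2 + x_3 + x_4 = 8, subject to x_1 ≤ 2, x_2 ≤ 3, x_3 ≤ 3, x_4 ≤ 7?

47

Ignoring the caps, the number of non-negative solutions to x_1+…+x_4 = 8 is C(11,3) = 165.
Subtract solutions that violate a single cap (substitute x_i' = x_i − (cap_i+1)): x_1 ≥ 3 gives C(8,3) = 56; x_2 ≥ 4 gives C(7,3) = 35; x_3 ≥ 4 gives C(7,3) = 35; x_4 ≥ 8 gives C(3,3) = 1. Together 127.
Add back pairs where two caps are both exceeded: 4 + 4 + 0 + 1 + 0 + 0 = 9.
By inclusion–exclusion the count is 165 − 127 + 9 = 47.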